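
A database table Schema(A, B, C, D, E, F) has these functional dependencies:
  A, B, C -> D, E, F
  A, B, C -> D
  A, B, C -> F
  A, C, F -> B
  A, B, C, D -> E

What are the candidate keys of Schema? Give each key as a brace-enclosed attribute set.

No FD produces {A, C}, so they must be in every candidate key.
{A, B, C} is a candidate key since {A, B, C}⁺ = {A, B, C, D, E, F} covers every attribute.
{A, C, F} is a candidate key since {A, C, F}⁺ = {A, B, C, D, E, F} covers every attribute.
These are minimal and exhaustive — every other superkey contains one of them.

{A, B, C}, {A, C, F}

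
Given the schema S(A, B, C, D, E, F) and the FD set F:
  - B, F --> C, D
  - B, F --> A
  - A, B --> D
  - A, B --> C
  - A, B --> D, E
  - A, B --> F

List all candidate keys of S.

Attributes never on any right-hand side: {B} — every candidate key must contain it.
Closure of {A, B} is {A, B, C, D, E, F}, the whole schema; {A, B} is a candidate key.
Closure of {B, F} is {A, B, C, D, E, F}, the whole schema; {B, F} is a candidate key.
Any other superkey properly contains one of these, so there are no further candidate keys.

{A, B}, {B, F}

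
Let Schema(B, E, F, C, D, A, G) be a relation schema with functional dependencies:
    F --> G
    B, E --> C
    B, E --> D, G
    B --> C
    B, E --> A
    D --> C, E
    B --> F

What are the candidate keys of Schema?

{B} never appears on the right of any FD, so every key must include it.
{B, D} is a candidate key since {B, D}⁺ = {A, B, C, D, E, F, G} covers every attribute.
{B, E} is a candidate key since {B, E}⁺ = {A, B, C, D, E, F, G} covers every attribute.
Any other superkey properly contains one of these, so there are no further candidate keys.

{B, D}, {B, E}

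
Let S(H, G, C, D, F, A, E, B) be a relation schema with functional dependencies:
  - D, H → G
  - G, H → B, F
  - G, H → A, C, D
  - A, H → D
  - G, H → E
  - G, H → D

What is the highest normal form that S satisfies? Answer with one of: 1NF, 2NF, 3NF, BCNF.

BCNF

Candidate keys: {A, H}, {D, H}, {G, H}. Prime attributes: {A, D, G, H}.
Each dependency's left side is a superkey — BCNF holds.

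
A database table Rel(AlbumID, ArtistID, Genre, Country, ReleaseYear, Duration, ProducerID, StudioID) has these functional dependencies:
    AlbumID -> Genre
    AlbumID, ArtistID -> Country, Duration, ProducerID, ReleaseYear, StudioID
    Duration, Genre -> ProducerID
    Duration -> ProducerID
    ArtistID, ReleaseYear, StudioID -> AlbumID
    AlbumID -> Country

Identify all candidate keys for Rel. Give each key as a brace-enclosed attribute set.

{AlbumID, ArtistID}, {ArtistID, ReleaseYear, StudioID}

No FD produces {ArtistID}, so it must be in every candidate key.
Closure of {AlbumID, ArtistID} is {AlbumID, ArtistID, Country, Duration, Genre, ProducerID, ReleaseYear, StudioID}, the whole schema; {AlbumID, ArtistID} is a candidate key.
Closure of {ArtistID, ReleaseYear, StudioID} is {AlbumID, ArtistID, Country, Duration, Genre, ProducerID, ReleaseYear, StudioID}, the whole schema; {ArtistID, ReleaseYear, StudioID} is a candidate key.
These are minimal and exhaustive — every other superkey contains one of them.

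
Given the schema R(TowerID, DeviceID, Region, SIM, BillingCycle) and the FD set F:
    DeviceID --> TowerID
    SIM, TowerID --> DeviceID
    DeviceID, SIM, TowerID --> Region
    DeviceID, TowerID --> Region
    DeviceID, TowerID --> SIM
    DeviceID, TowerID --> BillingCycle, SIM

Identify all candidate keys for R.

{DeviceID}⁺ = {BillingCycle, DeviceID, Region, SIM, TowerID}, which is every attribute, so {DeviceID} is a candidate key.
{SIM, TowerID}⁺ = {BillingCycle, DeviceID, Region, SIM, TowerID}, which is every attribute, so {SIM, TowerID} is a candidate key.
No proper subset of any of these is a key, and no other minimal superkey exists.

{DeviceID}, {SIM, TowerID}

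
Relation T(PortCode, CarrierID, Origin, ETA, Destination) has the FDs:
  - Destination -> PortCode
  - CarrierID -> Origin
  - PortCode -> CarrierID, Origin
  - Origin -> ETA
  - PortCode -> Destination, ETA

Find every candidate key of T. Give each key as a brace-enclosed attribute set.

{Destination}⁺ = {CarrierID, Destination, ETA, Origin, PortCode} — all of the relation — so {Destination} is a candidate key.
{PortCode}⁺ = {CarrierID, Destination, ETA, Origin, PortCode} — all of the relation — so {PortCode} is a candidate key.
These are minimal and exhaustive — every other superkey contains one of them.

{Destination}, {PortCode}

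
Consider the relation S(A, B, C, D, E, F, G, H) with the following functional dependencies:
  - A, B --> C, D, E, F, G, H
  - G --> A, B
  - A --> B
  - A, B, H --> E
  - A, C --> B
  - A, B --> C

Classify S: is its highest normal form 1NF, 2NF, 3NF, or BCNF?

BCNF

Candidate keys: {A}, {G}. Prime attributes: {A, G}.
Every FD has a superkey on the left, so the relation is in BCNF.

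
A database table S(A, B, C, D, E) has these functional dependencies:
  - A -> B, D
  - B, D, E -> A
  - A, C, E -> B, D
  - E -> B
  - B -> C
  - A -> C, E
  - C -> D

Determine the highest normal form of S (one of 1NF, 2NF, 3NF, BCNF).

Candidate keys: {A}, {E}. Prime attributes: {A, E}.
B -> C breaks BCNF: {B}⁺ = {B, C, D}, so {B} is not a superkey.
B -> C has non-prime {C} on the right and a non-superkey on the left, so 3NF fails.
Every candidate key is a single attribute, so no partial dependency is possible; 2NF holds.

2NF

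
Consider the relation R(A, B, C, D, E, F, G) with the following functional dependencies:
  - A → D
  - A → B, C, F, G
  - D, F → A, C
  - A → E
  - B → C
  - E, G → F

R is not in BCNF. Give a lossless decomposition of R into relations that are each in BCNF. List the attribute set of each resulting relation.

{A, B, D, E, G}; {B, C}; {E, F, G}

Candidate keys of the original relation: {A}, {D, E, G}, {D, F}.
{A, B, C, D, E, F, G}: {B} determines {B, C} here but is not a superkey — split on B → C, giving {B, C} and {A, B, D, E, F, G}.
{B, C}: every determinant is a superkey — BCNF.
{A, B, D, E, F, G}: {E, G} determines {E, F, G} here but is not a superkey — split on E, G → F, giving {E, F, G} and {A, B, D, E, G}.
{E, F, G}: every determinant is a superkey — BCNF.
{A, B, D, E, G}: every determinant is a superkey — BCNF.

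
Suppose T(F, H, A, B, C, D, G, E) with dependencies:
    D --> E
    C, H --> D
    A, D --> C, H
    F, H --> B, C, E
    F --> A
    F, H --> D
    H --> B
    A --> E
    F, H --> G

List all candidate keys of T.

{D, F}, {F, H}

Attributes never on any right-hand side: {F} — every candidate key must contain it.
{D, F} is a candidate key since {D, F}⁺ = {A, B, C, D, E, F, G, H} covers every attribute.
{F, H} is a candidate key since {F, H}⁺ = {A, B, C, D, E, F, G, H} covers every attribute.
These are minimal and exhaustive — every other superkey contains one of them.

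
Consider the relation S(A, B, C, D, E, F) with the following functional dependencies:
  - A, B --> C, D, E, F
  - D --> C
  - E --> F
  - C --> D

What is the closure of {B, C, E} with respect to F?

Start with {B, C, E}.
E --> F applies; add {F} → now {B, C, E, F}.
C --> D applies; add {D} → now {B, C, D, E, F}.
No further FD applies.

{B, C, D, E, F}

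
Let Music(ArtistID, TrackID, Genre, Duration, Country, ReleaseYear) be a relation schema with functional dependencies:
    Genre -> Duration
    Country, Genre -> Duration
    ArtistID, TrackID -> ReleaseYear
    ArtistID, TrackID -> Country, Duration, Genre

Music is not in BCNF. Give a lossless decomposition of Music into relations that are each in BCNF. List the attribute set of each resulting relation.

{ArtistID, Country, Genre, ReleaseYear, TrackID}; {Duration, Genre}

Candidate key of the original relation: {ArtistID, TrackID}.
{ArtistID, Country, Duration, Genre, ReleaseYear, TrackID}: {Genre} determines {Duration, Genre} here but is not a superkey — split on Genre -> Duration, giving {Duration, Genre} and {ArtistID, Country, Genre, ReleaseYear, TrackID}.
{Duration, Genre} has no BCNF violation.
{ArtistID, Country, Genre, ReleaseYear, TrackID} has no BCNF violation.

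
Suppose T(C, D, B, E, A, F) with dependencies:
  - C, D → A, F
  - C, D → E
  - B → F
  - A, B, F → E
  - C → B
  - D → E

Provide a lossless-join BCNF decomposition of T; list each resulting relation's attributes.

{A, C, D}; {B, C}; {B, F}; {D, E}

Candidate key of the original relation: {C, D}.
In {A, B, C, D, E, F}, {B} is not a superkey ({B}⁺ restricted to this set is {B, F}), so split on B → F into {B, F} and {A, B, C, D, E}.
{B, F} is in BCNF.
In {A, B, C, D, E}, {C} is not a superkey ({C}⁺ restricted to this set is {B, C}), so split on C → B into {B, C} and {A, C, D, E}.
{B, C} is in BCNF.
In {A, C, D, E}, {D} is not a superkey ({D}⁺ restricted to this set is {D, E}), so split on D → E into {D, E} and {A, C, D}.
{D, E} is in BCNF.
{A, C, D} is in BCNF.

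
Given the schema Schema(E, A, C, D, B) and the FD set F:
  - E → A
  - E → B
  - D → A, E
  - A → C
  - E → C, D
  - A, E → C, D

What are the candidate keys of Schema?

{D}, {E}

{D} is a candidate key since {D}⁺ = {A, B, C, D, E} covers every attribute.
{E} is a candidate key since {E}⁺ = {A, B, C, D, E} covers every attribute.
Any other superkey properly contains one of these, so there are no further candidate keys.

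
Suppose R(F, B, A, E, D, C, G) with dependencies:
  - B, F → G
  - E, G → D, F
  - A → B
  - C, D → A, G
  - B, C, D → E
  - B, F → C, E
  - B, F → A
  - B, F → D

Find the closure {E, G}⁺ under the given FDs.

{D, E, F, G}

Start with {E, G}.
E, G → D, F applies; add {D, F} → now {D, E, F, G}.
No further FD applies.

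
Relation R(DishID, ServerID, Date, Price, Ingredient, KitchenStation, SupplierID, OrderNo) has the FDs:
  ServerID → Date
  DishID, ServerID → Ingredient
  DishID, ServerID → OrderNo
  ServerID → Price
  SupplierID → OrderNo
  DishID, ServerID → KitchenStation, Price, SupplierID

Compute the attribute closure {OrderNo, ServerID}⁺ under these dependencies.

Start with {OrderNo, ServerID}.
ServerID → Date applies; add {Date} → now {Date, OrderNo, ServerID}.
ServerID → Price applies; add {Price} → now {Date, OrderNo, Price, ServerID}.
No further FD applies.

{Date, OrderNo, Price, ServerID}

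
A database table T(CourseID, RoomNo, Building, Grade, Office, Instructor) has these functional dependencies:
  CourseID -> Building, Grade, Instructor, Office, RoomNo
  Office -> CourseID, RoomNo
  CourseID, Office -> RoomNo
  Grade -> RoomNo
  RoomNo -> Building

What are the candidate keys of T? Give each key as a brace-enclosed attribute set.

{CourseID}⁺ = {Building, CourseID, Grade, Instructor, Office, RoomNo}, which is every attribute, so {CourseID} is a candidate key.
{Office}⁺ = {Building, CourseID, Grade, Instructor, Office, RoomNo}, which is every attribute, so {Office} is a candidate key.
No proper subset of any of these is a key, and no other minimal superkey exists.

{CourseID}, {Office}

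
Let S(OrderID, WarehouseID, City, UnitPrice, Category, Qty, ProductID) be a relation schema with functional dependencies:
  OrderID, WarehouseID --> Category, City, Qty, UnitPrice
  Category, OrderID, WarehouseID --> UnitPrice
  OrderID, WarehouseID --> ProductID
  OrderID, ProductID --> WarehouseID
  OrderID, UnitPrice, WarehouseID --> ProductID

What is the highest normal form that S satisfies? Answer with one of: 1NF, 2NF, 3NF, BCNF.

BCNF

Candidate keys: {OrderID, ProductID}, {OrderID, WarehouseID}. Prime attributes: {OrderID, ProductID, WarehouseID}.
The left-hand side of every FD is a superkey, so BCNF is satisfied.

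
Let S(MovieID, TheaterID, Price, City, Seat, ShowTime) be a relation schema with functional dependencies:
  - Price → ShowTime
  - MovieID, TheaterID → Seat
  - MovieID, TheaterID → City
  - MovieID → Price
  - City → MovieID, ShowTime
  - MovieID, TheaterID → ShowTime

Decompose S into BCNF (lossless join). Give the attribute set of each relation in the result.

Candidate keys of the original relation: {City, TheaterID}, {MovieID, TheaterID}.
In {City, MovieID, Price, Seat, ShowTime, TheaterID}, {Price} is not a superkey ({Price}⁺ restricted to this set is {Price, ShowTime}), so split on Price → ShowTime into {Price, ShowTime} and {City, MovieID, Price, Seat, TheaterID}.
{Price, ShowTime} has no BCNF violation.
In {City, MovieID, Price, Seat, TheaterID}, {MovieID} is not a superkey ({MovieID}⁺ restricted to this set is {MovieID, Price}), so split on MovieID → Price into {MovieID, Price} and {City, MovieID, Seat, TheaterID}.
{MovieID, Price} has no BCNF violation.
In {City, MovieID, Seat, TheaterID}, {City} is not a superkey ({City}⁺ restricted to this set is {City, MovieID}), so split on City → MovieID into {City, MovieID} and {City, Seat, TheaterID}.
{City, MovieID} has no BCNF violation.
{City, Seat, TheaterID} has no BCNF violation.

{City, MovieID}; {City, Seat, TheaterID}; {MovieID, Price}; {Price, ShowTime}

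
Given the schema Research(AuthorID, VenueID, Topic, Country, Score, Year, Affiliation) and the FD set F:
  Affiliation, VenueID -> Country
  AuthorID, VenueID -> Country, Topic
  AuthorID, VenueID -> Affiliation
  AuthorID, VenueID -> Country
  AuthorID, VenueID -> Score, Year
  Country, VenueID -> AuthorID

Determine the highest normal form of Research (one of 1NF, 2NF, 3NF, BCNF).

Candidate keys: {Affiliation, VenueID}, {AuthorID, VenueID}, {Country, VenueID}. Prime attributes: {Affiliation, AuthorID, Country, VenueID}.
The left-hand side of every FD is a superkey, so BCNF is satisfied.

BCNF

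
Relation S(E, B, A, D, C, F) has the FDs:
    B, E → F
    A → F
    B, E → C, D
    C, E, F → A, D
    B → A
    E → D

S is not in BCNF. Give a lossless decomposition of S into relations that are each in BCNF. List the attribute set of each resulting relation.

{A, B}; {A, F}; {B, C, E}; {D, E}

Candidate key of the original relation: {B, E}.
In {A, B, C, D, E, F}, {A} is not a superkey ({A}⁺ restricted to this set is {A, F}), so split on A → F into {A, F} and {A, B, C, D, E}.
{A, F} has no BCNF violation.
In {A, B, C, D, E}, {B} is not a superkey ({B}⁺ restricted to this set is {A, B}), so split on B → A into {A, B} and {B, C, D, E}.
{A, B} has no BCNF violation.
In {B, C, D, E}, {E} is not a superkey ({E}⁺ restricted to this set is {D, E}), so split on E → D into {D, E} and {B, C, E}.
{D, E} has no BCNF violation.
{B, C, E} has no BCNF violation.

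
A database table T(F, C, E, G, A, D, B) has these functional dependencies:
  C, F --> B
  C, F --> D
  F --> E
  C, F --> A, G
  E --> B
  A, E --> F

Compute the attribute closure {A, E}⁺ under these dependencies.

Start with {A, E}.
E --> B applies; add {B} → now {A, B, E}.
A, E --> F applies; add {F} → now {A, B, E, F}.
No further FD applies.

{A, B, E, F}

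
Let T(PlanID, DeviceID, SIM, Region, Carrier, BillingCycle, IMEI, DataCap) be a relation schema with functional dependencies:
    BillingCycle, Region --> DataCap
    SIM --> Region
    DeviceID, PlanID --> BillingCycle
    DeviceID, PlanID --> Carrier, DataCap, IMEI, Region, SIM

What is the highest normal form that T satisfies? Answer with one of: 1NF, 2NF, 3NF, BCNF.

Candidate key: {DeviceID, PlanID}. Prime attributes: {DeviceID, PlanID}.
BillingCycle, Region --> DataCap breaks BCNF: {BillingCycle, Region}⁺ = {BillingCycle, DataCap, Region}, so {BillingCycle, Region} is not a superkey.
Because {DataCap} is non-prime and the left side of BillingCycle, Region --> DataCap is not a superkey, the relation is not in 3NF.
No proper subset of a key has a non-prime attribute in its closure, so there is no partial dependency; 2NF holds.

2NF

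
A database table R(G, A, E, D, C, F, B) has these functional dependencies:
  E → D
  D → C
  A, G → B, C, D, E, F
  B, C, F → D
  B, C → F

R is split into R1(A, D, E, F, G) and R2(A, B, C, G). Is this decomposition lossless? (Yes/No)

Common attributes: {A, G}; their closure is {A, B, C, D, E, F, G}.
R1 is contained in that closure, so R1 ∩ R2 → R1 holds and the join is lossless.

Yes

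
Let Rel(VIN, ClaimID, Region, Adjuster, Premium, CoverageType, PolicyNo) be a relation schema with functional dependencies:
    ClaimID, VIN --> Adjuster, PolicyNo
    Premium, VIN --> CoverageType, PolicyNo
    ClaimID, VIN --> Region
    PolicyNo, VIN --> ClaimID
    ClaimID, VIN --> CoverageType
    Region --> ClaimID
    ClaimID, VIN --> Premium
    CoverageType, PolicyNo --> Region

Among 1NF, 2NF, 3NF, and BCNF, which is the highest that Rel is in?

Candidate keys: {ClaimID, VIN}, {PolicyNo, VIN}, {Premium, VIN}, {Region, VIN}. Prime attributes: {ClaimID, PolicyNo, Premium, Region, VIN}.
Region --> ClaimID: {Region}⁺ = {ClaimID, Region}, which is not all of the attributes, so the left side is not a superkey — BCNF is violated.
Since {ClaimID} ⊆ prime attributes and every other non-superkey FD also has a prime right side, the schema is in 3NF.

3NF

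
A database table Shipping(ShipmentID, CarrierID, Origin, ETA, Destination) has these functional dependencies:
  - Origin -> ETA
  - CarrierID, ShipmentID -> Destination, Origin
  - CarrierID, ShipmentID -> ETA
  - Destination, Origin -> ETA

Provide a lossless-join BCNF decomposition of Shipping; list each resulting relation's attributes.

Candidate key of the original relation: {CarrierID, ShipmentID}.
Within {CarrierID, Destination, ETA, Origin, ShipmentID}: {Origin}⁺ ∩ {CarrierID, Destination, ETA, Origin, ShipmentID} = {ETA, Origin}, not the whole set, so Origin -> ETA violates BCNF; decompose into {ETA, Origin} and {CarrierID, Destination, Origin, ShipmentID}.
{ETA, Origin} is in BCNF.
{CarrierID, Destination, Origin, ShipmentID} is in BCNF.

{CarrierID, Destination, Origin, ShipmentID}; {ETA, Origin}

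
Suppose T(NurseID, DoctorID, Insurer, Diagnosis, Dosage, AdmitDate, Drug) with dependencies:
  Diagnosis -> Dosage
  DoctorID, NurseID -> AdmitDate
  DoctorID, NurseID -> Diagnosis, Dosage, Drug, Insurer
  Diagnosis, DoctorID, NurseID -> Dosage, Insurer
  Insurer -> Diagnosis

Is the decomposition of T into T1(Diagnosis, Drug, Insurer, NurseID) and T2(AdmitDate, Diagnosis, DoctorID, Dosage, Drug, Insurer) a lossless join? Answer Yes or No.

The shared attributes are {Diagnosis, Drug, Insurer} and {Diagnosis, Drug, Insurer}⁺ = {Diagnosis, Dosage, Drug, Insurer}.
T1 ⊄ {Diagnosis, Dosage, Drug, Insurer} and T2 ⊄ {Diagnosis, Dosage, Drug, Insurer}, so the split is lossy.

No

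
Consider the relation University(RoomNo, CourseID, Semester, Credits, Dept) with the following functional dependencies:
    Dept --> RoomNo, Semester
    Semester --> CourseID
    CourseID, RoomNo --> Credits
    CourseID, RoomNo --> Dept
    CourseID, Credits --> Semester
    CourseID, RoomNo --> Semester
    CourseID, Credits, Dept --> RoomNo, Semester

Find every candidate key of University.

Closure of {Dept} is {CourseID, Credits, Dept, RoomNo, Semester}, the whole schema; {Dept} is a candidate key.
Closure of {CourseID, RoomNo} is {CourseID, Credits, Dept, RoomNo, Semester}, the whole schema; {CourseID, RoomNo} is a candidate key.
Closure of {RoomNo, Semester} is {CourseID, Credits, Dept, RoomNo, Semester}, the whole schema; {RoomNo, Semester} is a candidate key.
No proper subset of any of these is a key, and no other minimal superkey exists.

{CourseID, RoomNo}, {Dept}, {RoomNo, Semester}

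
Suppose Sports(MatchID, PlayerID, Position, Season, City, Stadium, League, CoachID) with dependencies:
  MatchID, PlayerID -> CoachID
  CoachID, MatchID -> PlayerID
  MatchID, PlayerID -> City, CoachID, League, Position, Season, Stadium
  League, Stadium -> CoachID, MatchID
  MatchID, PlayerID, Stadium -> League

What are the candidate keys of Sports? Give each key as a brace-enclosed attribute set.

{CoachID, MatchID}, {League, Stadium}, {MatchID, PlayerID}

Closure of {CoachID, MatchID} is {City, CoachID, League, MatchID, PlayerID, Position, Season, Stadium}, the whole schema; {CoachID, MatchID} is a candidate key.
Closure of {League, Stadium} is {City, CoachID, League, MatchID, PlayerID, Position, Season, Stadium}, the whole schema; {League, Stadium} is a candidate key.
Closure of {MatchID, PlayerID} is {City, CoachID, League, MatchID, PlayerID, Position, Season, Stadium}, the whole schema; {MatchID, PlayerID} is a candidate key.
These are minimal and exhaustive — every other superkey contains one of them.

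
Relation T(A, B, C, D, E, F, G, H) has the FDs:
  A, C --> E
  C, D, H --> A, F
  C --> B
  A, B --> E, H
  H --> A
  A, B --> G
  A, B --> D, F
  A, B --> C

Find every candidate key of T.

{A, B}, {A, C}, {B, H}, {C, H}

{A, B}⁺ = {A, B, C, D, E, F, G, H} — all of the relation — so {A, B} is a candidate key.
{A, C}⁺ = {A, B, C, D, E, F, G, H} — all of the relation — so {A, C} is a candidate key.
{B, H}⁺ = {A, B, C, D, E, F, G, H} — all of the relation — so {B, H} is a candidate key.
{C, H}⁺ = {A, B, C, D, E, F, G, H} — all of the relation — so {C, H} is a candidate key.
These are minimal and exhaustive — every other superkey contains one of them.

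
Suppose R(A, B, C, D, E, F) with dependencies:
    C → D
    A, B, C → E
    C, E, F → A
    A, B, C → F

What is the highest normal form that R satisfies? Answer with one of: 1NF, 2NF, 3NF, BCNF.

1NF

Candidate keys: {A, B, C}, {B, C, E, F}. Prime attributes: {A, B, C, E, F}.
C → D breaks BCNF: {C}⁺ = {C, D}, so {C} is not a superkey.
C → D determines the non-prime attribute {D} from a non-superkey — 3NF is violated.
The proper key subset {C} of {A, B, C} determines non-prime {D}, so the relation is not even in 2NF.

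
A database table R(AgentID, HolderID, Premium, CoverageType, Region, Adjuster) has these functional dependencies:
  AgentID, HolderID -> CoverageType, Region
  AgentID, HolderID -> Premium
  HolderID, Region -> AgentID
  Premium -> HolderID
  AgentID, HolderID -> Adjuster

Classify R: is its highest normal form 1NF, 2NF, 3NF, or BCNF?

Candidate keys: {AgentID, HolderID}, {AgentID, Premium}, {HolderID, Region}, {Premium, Region}. Prime attributes: {AgentID, HolderID, Premium, Region}.
For Premium -> HolderID we have {Premium}⁺ = {HolderID, Premium}; {Premium} is not a superkey, so BCNF fails.
But every attribute on its right side ({HolderID}) is prime, and the same holds for every other non-superkey FD, so 3NF still holds.

3NF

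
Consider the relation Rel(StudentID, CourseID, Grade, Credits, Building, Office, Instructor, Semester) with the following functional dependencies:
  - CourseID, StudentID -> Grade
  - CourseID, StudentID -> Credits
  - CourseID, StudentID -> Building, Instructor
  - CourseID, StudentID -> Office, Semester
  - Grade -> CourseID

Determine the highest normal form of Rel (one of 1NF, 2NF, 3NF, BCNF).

3NF

Candidate keys: {CourseID, StudentID}, {Grade, StudentID}. Prime attributes: {CourseID, Grade, StudentID}.
Grade -> CourseID: {Grade}⁺ = {CourseID, Grade}, which is not all of the attributes, so the left side is not a superkey — BCNF is violated.
But every attribute on its right side ({CourseID}) is prime, and the same holds for every other non-superkey FD, so 3NF still holds.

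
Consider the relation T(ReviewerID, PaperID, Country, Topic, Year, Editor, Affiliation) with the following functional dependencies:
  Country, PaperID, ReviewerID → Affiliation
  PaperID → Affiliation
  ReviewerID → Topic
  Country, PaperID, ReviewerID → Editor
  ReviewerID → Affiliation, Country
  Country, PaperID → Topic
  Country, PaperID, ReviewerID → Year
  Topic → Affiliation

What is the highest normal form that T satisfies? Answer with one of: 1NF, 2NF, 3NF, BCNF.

Candidate key: {PaperID, ReviewerID}. Prime attributes: {PaperID, ReviewerID}.
PaperID → Affiliation: {PaperID}⁺ = {Affiliation, PaperID}, which is not all of the attributes, so the left side is not a superkey — BCNF is violated.
Because {Affiliation} is non-prime and the left side of PaperID → Affiliation is not a superkey, the relation is not in 3NF.
{PaperID} is a proper subset of the key {PaperID, ReviewerID}, and {PaperID}⁺ contains the non-prime attribute {Affiliation} — a partial dependency, so 2NF is violated.

1NF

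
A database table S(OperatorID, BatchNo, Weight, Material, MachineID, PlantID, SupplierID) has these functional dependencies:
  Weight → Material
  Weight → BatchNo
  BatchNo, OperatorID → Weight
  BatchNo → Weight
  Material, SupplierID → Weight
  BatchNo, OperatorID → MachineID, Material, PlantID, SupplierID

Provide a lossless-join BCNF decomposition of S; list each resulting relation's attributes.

{BatchNo, Material, Weight}; {MachineID, OperatorID, PlantID, SupplierID, Weight}

Candidate keys of the original relation: {BatchNo, OperatorID}, {Material, OperatorID, SupplierID}, {OperatorID, Weight}.
Within {BatchNo, MachineID, Material, OperatorID, PlantID, SupplierID, Weight}: {Weight}⁺ ∩ {BatchNo, MachineID, Material, OperatorID, PlantID, SupplierID, Weight} = {BatchNo, Material, Weight}, not the whole set, so Weight → BatchNo, Material violates BCNF; decompose into {BatchNo, Material, Weight} and {MachineID, OperatorID, PlantID, SupplierID, Weight}.
{BatchNo, Material, Weight}: every determinant is a superkey — BCNF.
{MachineID, OperatorID, PlantID, SupplierID, Weight}: every determinant is a superkey — BCNF.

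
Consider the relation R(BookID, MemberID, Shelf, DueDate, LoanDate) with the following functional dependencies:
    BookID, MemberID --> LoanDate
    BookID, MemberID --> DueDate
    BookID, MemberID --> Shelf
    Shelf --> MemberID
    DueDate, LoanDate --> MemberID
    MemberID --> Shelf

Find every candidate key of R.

{BookID, DueDate, LoanDate}, {BookID, MemberID}, {BookID, Shelf}

{BookID} never appears on the right of any FD, so every key must include it.
{BookID, MemberID} is a candidate key since {BookID, MemberID}⁺ = {BookID, DueDate, LoanDate, MemberID, Shelf} covers every attribute.
{BookID, Shelf} is a candidate key since {BookID, Shelf}⁺ = {BookID, DueDate, LoanDate, MemberID, Shelf} covers every attribute.
{BookID, DueDate, LoanDate} is a candidate key since {BookID, DueDate, LoanDate}⁺ = {BookID, DueDate, LoanDate, MemberID, Shelf} covers every attribute.
No proper subset of any of these is a key, and no other minimal superkey exists.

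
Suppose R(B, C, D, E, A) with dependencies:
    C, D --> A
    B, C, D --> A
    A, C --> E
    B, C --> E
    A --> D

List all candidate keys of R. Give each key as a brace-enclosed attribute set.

{A, B, C}, {B, C, D}

{B, C} never appear on the right of any FD, so every key must include all of them.
{A, B, C}⁺ = {A, B, C, D, E}, which is every attribute, so {A, B, C} is a candidate key.
{B, C, D}⁺ = {A, B, C, D, E}, which is every attribute, so {B, C, D} is a candidate key.
No proper subset of any of these is a key, and no other minimal superkey exists.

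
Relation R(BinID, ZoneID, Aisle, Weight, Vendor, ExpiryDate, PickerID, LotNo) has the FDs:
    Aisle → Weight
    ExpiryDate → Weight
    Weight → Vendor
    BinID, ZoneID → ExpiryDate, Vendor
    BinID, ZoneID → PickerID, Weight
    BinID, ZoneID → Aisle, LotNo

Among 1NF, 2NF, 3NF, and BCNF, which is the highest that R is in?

2NF

Candidate key: {BinID, ZoneID}. Prime attributes: {BinID, ZoneID}.
Aisle → Weight: {Aisle}⁺ = {Aisle, Vendor, Weight}, which is not all of the attributes, so the left side is not a superkey — BCNF is violated.
Aisle → Weight has non-prime {Weight} on the right and a non-superkey on the left, so 3NF fails.
Checking every proper subset of each key, none determines a non-prime attribute — 2NF is satisfied.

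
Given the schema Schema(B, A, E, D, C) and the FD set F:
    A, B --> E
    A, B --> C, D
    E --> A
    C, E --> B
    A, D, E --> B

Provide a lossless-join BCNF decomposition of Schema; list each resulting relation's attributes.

{A, E}; {B, C, D, E}

Candidate keys of the original relation: {A, B}, {B, E}, {C, E}, {D, E}.
In {A, B, C, D, E}, {E} is not a superkey ({E}⁺ restricted to this set is {A, E}), so split on E --> A into {A, E} and {B, C, D, E}.
{A, E}: every determinant is a superkey — BCNF.
{B, C, D, E}: every determinant is a superkey — BCNF.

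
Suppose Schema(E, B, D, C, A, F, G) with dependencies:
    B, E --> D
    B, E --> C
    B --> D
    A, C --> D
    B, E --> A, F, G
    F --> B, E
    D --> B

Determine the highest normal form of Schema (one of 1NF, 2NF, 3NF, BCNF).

Candidate keys: {A, C, E}, {B, E}, {D, E}, {F}. Prime attributes: {A, B, C, D, E, F}.
B --> D: {B}⁺ = {B, D}, which is not all of the attributes, so the left side is not a superkey — BCNF is violated.
But every attribute on its right side ({D}) is prime, and the same holds for every other non-superkey FD, so 3NF still holds.

3NF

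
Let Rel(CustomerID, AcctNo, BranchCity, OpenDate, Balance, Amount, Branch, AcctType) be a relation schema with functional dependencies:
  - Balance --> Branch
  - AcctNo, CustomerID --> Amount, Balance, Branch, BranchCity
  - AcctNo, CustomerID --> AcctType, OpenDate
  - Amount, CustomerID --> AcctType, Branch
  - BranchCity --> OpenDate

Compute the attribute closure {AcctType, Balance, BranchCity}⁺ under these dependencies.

{AcctType, Balance, Branch, BranchCity, OpenDate}

Start with {AcctType, Balance, BranchCity}.
Balance --> Branch applies; add {Branch} → now {AcctType, Balance, Branch, BranchCity}.
BranchCity --> OpenDate applies; add {OpenDate} → now {AcctType, Balance, Branch, BranchCity, OpenDate}.
No further FD applies.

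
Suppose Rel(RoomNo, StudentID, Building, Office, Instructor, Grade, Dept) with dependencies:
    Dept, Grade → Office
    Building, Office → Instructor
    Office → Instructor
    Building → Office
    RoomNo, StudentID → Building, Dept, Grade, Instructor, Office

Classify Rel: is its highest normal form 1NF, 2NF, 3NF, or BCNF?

2NF

Candidate key: {RoomNo, StudentID}. Prime attributes: {RoomNo, StudentID}.
Dept, Grade → Office breaks BCNF: {Dept, Grade}⁺ = {Dept, Grade, Instructor, Office}, so {Dept, Grade} is not a superkey.
Dept, Grade → Office determines the non-prime attribute {Office} from a non-superkey — 3NF is violated.
Checking every proper subset of each key, none determines a non-prime attribute — 2NF is satisfied.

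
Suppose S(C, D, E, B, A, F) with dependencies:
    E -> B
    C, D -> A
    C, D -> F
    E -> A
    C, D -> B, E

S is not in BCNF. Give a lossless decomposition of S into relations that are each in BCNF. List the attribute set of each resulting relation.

{A, B, E}; {C, D, E, F}

Candidate key of the original relation: {C, D}.
Within {A, B, C, D, E, F}: {E}⁺ ∩ {A, B, C, D, E, F} = {A, B, E}, not the whole set, so E -> A, B violates BCNF; decompose into {A, B, E} and {C, D, E, F}.
{A, B, E}: every determinant is a superkey — BCNF.
{C, D, E, F}: every determinant is a superkey — BCNF.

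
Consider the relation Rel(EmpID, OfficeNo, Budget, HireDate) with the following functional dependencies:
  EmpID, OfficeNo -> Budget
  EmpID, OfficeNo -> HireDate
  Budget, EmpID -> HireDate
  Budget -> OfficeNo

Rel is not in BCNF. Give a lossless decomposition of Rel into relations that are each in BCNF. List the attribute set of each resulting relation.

{Budget, EmpID, HireDate}; {Budget, OfficeNo}

Candidate keys of the original relation: {Budget, EmpID}, {EmpID, OfficeNo}.
In {Budget, EmpID, HireDate, OfficeNo}, {Budget} is not a superkey ({Budget}⁺ restricted to this set is {Budget, OfficeNo}), so split on Budget -> OfficeNo into {Budget, OfficeNo} and {Budget, EmpID, HireDate}.
{Budget, OfficeNo}: every determinant is a superkey — BCNF.
{Budget, EmpID, HireDate}: every determinant is a superkey — BCNF.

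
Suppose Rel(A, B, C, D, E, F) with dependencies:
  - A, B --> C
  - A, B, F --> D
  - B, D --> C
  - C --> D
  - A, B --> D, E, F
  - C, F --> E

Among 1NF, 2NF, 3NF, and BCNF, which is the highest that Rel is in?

2NF

Candidate key: {A, B}. Prime attributes: {A, B}.
B, D --> C breaks BCNF: {B, D}⁺ = {B, C, D}, so {B, D} is not a superkey.
Because {C} is non-prime and the left side of B, D --> C is not a superkey, the relation is not in 3NF.
No non-prime attribute depends on a proper subset of any candidate key, so 2NF holds.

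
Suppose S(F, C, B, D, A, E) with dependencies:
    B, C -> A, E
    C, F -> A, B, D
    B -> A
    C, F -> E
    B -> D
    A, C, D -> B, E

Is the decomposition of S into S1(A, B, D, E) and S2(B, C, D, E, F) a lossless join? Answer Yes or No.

The shared attributes are {B, D, E} and {B, D, E}⁺ = {A, B, D, E}.
Since S1 ⊆ {A, B, D, E}, the intersection is a superkey of S1; the decomposition is lossless.

Yes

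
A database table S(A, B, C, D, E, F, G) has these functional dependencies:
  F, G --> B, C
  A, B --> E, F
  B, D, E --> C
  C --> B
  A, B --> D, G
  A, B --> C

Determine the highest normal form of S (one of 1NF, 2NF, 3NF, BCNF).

3NF

Candidate keys: {A, B}, {A, C}, {A, F, G}. Prime attributes: {A, B, C, F, G}.
F, G --> B, C: {F, G}⁺ = {B, C, F, G}, which is not all of the attributes, so the left side is not a superkey — BCNF is violated.
But every attribute on its right side ({B, C}) is prime, and the same holds for every other non-superkey FD, so 3NF still holds.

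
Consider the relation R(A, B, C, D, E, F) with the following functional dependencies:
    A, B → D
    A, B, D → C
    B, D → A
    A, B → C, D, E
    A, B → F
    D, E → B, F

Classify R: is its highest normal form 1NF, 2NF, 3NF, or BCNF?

Candidate keys: {A, B}, {B, D}, {D, E}. Prime attributes: {A, B, D, E}.
The left-hand side of every FD is a superkey, so BCNF is satisfied.

BCNF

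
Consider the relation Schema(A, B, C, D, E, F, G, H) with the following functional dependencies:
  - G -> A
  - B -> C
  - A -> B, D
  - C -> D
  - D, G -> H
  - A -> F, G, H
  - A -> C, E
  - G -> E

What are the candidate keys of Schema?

Closure of {A} is {A, B, C, D, E, F, G, H}, the whole schema; {A} is a candidate key.
Closure of {G} is {A, B, C, D, E, F, G, H}, the whole schema; {G} is a candidate key.
These are minimal and exhaustive — every other superkey contains one of them.

{A}, {G}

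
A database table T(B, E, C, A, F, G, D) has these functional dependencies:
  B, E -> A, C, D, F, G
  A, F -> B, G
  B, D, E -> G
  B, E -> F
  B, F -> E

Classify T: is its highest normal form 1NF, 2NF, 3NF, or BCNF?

BCNF

Candidate keys: {A, F}, {B, E}, {B, F}. Prime attributes: {A, B, E, F}.
Every FD has a superkey on the left, so the relation is in BCNF.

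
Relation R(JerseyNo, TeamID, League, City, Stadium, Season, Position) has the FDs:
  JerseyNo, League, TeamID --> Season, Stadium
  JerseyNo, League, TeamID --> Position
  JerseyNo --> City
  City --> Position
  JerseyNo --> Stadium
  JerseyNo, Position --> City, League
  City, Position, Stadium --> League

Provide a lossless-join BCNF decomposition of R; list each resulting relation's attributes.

Candidate key of the original relation: {JerseyNo, TeamID}.
Within {City, JerseyNo, League, Position, Season, Stadium, TeamID}: {JerseyNo}⁺ ∩ {City, JerseyNo, League, Position, Season, Stadium, TeamID} = {City, JerseyNo, League, Position, Stadium}, not the whole set, so JerseyNo --> City, League, Position, Stadium violates BCNF; decompose into {City, JerseyNo, League, Position, Stadium} and {JerseyNo, Season, TeamID}.
Within {City, JerseyNo, League, Position, Stadium}: {City}⁺ ∩ {City, JerseyNo, League, Position, Stadium} = {City, Position}, not the whole set, so City --> Position violates BCNF; decompose into {City, Position} and {City, JerseyNo, League, Stadium}.
{City, Position} is in BCNF.
Within {City, JerseyNo, League, Stadium}: {City, Stadium}⁺ ∩ {City, JerseyNo, League, Stadium} = {City, League, Stadium}, not the whole set, so City, Stadium --> League violates BCNF; decompose into {City, League, Stadium} and {City, JerseyNo, Stadium}.
{City, League, Stadium} is in BCNF.
{City, JerseyNo, Stadium} is in BCNF.
{JerseyNo, Season, TeamID} is in BCNF.

{City, JerseyNo, Stadium}; {City, League, Stadium}; {City, Position}; {JerseyNo, Season, TeamID}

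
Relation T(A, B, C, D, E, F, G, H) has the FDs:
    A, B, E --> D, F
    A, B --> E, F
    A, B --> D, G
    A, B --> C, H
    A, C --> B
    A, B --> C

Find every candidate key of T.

Attributes never on any right-hand side: {A} — every candidate key must contain it.
{A, B}⁺ = {A, B, C, D, E, F, G, H} — all of the relation — so {A, B} is a candidate key.
{A, C}⁺ = {A, B, C, D, E, F, G, H} — all of the relation — so {A, C} is a candidate key.
No proper subset of any of these is a key, and no other minimal superkey exists.

{A, B}, {A, C}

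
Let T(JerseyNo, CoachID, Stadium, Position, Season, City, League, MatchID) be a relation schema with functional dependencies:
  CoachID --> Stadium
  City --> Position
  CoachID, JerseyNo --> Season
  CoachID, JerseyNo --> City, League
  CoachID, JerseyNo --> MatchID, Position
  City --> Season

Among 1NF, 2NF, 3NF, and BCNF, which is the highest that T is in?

1NF

Candidate key: {CoachID, JerseyNo}. Prime attributes: {CoachID, JerseyNo}.
For CoachID --> Stadium we have {CoachID}⁺ = {CoachID, Stadium}; {CoachID} is not a superkey, so BCNF fails.
CoachID --> Stadium has non-prime {Stadium} on the right and a non-superkey on the left, so 3NF fails.
{CoachID} is a proper subset of the key {CoachID, JerseyNo}, and {CoachID}⁺ contains the non-prime attribute {Stadium} — a partial dependency, so 2NF is violated.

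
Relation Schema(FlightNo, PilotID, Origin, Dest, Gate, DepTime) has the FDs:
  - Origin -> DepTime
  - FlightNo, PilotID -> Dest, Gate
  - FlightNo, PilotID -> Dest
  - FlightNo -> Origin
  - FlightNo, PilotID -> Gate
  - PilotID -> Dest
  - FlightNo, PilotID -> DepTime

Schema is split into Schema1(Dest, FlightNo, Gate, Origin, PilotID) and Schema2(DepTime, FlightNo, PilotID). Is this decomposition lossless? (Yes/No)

The shared attributes are {FlightNo, PilotID} and {FlightNo, PilotID}⁺ = {DepTime, Dest, FlightNo, Gate, Origin, PilotID}.
Since Schema1 ⊆ {DepTime, Dest, FlightNo, Gate, Origin, PilotID}, the intersection is a superkey of Schema1; the decomposition is lossless.

Yes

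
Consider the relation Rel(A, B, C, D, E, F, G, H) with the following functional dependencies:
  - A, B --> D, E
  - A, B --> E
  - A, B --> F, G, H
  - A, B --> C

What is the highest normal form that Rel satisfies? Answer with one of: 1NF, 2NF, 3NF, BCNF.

BCNF

Candidate key: {A, B}. Prime attributes: {A, B}.
The left-hand side of every FD is a superkey, so BCNF is satisfied.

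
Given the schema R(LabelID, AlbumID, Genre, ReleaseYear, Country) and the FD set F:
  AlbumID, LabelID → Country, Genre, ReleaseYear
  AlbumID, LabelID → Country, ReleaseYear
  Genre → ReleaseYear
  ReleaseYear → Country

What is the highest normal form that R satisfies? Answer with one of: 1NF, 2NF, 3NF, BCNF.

2NF

Candidate key: {AlbumID, LabelID}. Prime attributes: {AlbumID, LabelID}.
Genre → ReleaseYear breaks BCNF: {Genre}⁺ = {Country, Genre, ReleaseYear}, so {Genre} is not a superkey.
Genre → ReleaseYear has non-prime {ReleaseYear} on the right and a non-superkey on the left, so 3NF fails.
No non-prime attribute depends on a proper subset of any candidate key, so 2NF holds.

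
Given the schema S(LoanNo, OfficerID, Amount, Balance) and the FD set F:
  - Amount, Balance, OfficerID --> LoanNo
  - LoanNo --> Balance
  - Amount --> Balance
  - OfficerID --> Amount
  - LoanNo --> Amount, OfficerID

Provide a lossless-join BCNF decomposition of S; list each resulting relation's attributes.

{Amount, Balance}; {Amount, LoanNo, OfficerID}

Candidate keys of the original relation: {LoanNo}, {OfficerID}.
Within {Amount, Balance, LoanNo, OfficerID}: {Amount}⁺ ∩ {Amount, Balance, LoanNo, OfficerID} = {Amount, Balance}, not the whole set, so Amount --> Balance violates BCNF; decompose into {Amount, Balance} and {Amount, LoanNo, OfficerID}.
{Amount, Balance}: every determinant is a superkey — BCNF.
{Amount, LoanNo, OfficerID}: every determinant is a superkey — BCNF.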